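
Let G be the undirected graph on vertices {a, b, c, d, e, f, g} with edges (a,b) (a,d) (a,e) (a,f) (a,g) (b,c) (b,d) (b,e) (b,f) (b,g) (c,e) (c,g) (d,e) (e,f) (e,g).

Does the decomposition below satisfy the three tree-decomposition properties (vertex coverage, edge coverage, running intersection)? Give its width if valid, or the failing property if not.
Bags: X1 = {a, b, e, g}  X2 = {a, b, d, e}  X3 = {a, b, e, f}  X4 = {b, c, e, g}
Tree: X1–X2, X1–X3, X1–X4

Yes; width 3.

Every vertex of G appears in some bag (union = {a, b, c, d, e, f, g}); every edge is covered by a bag; and for each vertex v the set of bags containing v is connected in the bag tree. The decomposition is therefore valid. The largest bag has 4 vertices, so the width is 3.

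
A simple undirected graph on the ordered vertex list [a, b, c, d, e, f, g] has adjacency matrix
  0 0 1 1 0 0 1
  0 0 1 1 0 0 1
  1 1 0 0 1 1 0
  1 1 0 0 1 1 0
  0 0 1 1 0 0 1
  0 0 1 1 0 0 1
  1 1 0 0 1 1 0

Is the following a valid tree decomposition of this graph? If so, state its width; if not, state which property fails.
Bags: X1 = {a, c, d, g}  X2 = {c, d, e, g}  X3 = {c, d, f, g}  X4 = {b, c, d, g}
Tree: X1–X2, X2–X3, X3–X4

Every vertex of G appears in some bag (union = {a, b, c, d, e, f, g}); every edge is covered by a bag; and for each vertex v the set of bags containing v is connected in the bag tree. The decomposition is therefore valid. The largest bag has 4 vertices, so the width is 3.

Yes; width 3.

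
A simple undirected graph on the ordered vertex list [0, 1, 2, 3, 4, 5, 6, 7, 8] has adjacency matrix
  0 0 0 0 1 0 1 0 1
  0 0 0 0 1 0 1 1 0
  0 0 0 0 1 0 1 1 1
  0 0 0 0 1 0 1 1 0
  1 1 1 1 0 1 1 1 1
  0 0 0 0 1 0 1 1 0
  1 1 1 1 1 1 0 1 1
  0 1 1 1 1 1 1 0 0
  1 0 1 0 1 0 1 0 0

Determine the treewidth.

A width-3 tree decomposition is:
Bags: B1 = {2, 4, 6, 7}  B2 = {4, 5, 6, 7}  B3 = {2, 4, 6, 8}  B4 = {3, 4, 6, 7}  B5 = {1, 4, 6, 7}  B6 = {0, 4, 6, 8}
Tree: B1–B2, B1–B3, B2–B4, B4–B5, B3–B6
Each bag holds 4 vertices, so the decomposition has width 3, which upper-bounds the treewidth. For the lower bound, the 4 vertices {0, 4, 6, 8} are pairwise adjacent, and any tree decomposition puts a clique entirely inside one bag — forcing width ≥ 3. Combining the bounds, tw(G) = 3.

3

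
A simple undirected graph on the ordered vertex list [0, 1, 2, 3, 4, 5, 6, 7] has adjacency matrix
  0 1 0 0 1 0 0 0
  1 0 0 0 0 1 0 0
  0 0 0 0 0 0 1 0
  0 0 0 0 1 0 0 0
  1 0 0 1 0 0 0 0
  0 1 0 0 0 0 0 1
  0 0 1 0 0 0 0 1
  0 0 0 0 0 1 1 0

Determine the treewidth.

1

A width-1 tree decomposition is:
Bags: B1 = {2, 6}  B2 = {6, 7}  B3 = {5, 7}  B4 = {1, 5}  B5 = {0, 1}  B6 = {0, 4}  B7 = {3, 4}
Tree: B1–B2, B2–B3, B3–B4, B4–B5, B5–B6, B6–B7
The largest bag has 2 vertices, giving width 1; this decomposition certifies tw(G) ≤ 1. Any graph with an edge has treewidth ≥ 1, and G has the edge 2–6. Therefore the treewidth is 1.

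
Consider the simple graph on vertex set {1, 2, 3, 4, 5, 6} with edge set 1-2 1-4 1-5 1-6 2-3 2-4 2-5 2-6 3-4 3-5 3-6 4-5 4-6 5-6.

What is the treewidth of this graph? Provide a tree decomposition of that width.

Treewidth 4.
One such decomposition:
Bags: B1 = {2, 3, 4, 5, 6}  B2 = {1, 2, 4, 5, 6}
Tree: B1–B2

The largest bag has 5 vertices, giving width 4; this decomposition certifies tw(G) ≤ 4. On the other hand G contains the 5-clique {1, 2, 4, 5, 6}. A clique must lie in a single bag of any decomposition, so no decomposition can have width below 4. Combining the bounds, tw(G) = 4.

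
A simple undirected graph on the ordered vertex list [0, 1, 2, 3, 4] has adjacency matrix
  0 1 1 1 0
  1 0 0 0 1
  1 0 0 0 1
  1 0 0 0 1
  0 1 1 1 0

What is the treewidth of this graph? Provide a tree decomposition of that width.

Treewidth 2.
One such decomposition:
Bags: B1 = {0, 1, 4}  B2 = {0, 2, 4}  B3 = {0, 3, 4}
Tree: B1–B2, B2–B3

Each bag holds 3 vertices, so the decomposition has width 2, which upper-bounds the treewidth. For the lower bound, G contains the cycle 0–1–4–2–0, so G is not a forest; only forests have treewidth ≤ 1, hence tw(G) ≥ 2. Hence tw(G) = 2 exactly.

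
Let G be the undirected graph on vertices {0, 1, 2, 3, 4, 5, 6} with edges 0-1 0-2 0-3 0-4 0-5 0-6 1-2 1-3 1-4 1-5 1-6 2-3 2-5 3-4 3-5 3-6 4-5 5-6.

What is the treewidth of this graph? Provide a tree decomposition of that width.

Treewidth 4.
One optimal decomposition is:
Bags: B1 = {0, 1, 3, 4, 5}  B2 = {0, 1, 2, 3, 5}  B3 = {0, 1, 3, 5, 6}
Tree: B1–B2, B1–B3

Every bag has size at most 5, so the width is 5 − 1 = 4 and tw(G) ≤ 4. For the lower bound, the 5 vertices {0, 1, 2, 3, 5} are pairwise adjacent, and any tree decomposition puts a clique entirely inside one bag — forcing width ≥ 4. Hence tw(G) = 4 exactly.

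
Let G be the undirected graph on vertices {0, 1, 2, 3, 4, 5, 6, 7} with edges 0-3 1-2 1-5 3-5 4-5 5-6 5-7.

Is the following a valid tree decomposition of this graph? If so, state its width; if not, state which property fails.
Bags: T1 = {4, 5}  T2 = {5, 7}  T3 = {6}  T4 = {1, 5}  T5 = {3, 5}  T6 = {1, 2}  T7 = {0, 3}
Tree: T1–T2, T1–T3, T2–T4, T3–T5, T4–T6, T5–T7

No — edge (5,6) lies in no bag.

A tree decomposition must satisfy three properties: every vertex lies in some bag; for every edge, both endpoints lie together in some bag; and for every vertex, the bags containing it form a connected subtree. Here edge (5,6) lies in no bag, so the decomposition is invalid.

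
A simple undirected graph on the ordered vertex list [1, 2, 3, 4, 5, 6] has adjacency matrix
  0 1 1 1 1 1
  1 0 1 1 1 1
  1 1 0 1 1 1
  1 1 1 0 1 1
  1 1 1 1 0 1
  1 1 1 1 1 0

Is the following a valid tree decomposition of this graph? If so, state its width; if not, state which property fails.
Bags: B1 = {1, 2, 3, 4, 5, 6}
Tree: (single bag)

Yes; width 5.

Every vertex of G appears in some bag (union = {1, 2, 3, 4, 5, 6}); every edge is covered by a bag; and for each vertex v the set of bags containing v is connected in the bag tree. The decomposition is therefore valid. The largest bag has 6 vertices, so the width is 5.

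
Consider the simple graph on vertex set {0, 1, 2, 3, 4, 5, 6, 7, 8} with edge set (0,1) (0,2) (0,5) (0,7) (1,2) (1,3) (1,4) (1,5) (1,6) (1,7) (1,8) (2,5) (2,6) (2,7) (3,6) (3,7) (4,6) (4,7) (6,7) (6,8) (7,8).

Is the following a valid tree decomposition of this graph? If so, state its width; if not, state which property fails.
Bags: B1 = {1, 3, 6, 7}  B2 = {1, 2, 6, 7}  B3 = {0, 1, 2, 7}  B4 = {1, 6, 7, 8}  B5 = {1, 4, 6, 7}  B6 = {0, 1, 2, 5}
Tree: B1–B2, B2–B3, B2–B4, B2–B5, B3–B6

Vertex coverage: the bags together contain {0, 1, 2, 3, 4, 5, 6, 7, 8}, the full vertex set. Edge coverage: each edge of G has both endpoints in at least one bag. Running intersection: for every vertex, the bags containing it form a connected subtree. All three properties hold, so this is a valid tree decomposition of width max|bag| − 1 = 3, and hence tw(G) ≤ 3.

Yes; width 3.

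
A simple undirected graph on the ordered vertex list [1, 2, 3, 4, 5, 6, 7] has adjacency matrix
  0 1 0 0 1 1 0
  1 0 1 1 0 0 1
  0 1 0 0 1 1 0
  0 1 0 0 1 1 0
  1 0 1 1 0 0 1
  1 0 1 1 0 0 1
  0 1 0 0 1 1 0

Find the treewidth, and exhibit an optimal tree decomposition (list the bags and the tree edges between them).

Treewidth 3.
One such decomposition:
Bags: B1 = {2, 5, 6, 7}  B2 = {1, 2, 5, 6}  B3 = {2, 3, 5, 6}  B4 = {2, 4, 5, 6}
Tree: B1–B2, B2–B3, B3–B4

Each bag holds 4 vertices, so the decomposition has width 3, which upper-bounds the treewidth. For the lower bound: the 4 vertex sets {6,7}, {1,2}, {5}, {3} are disjoint, each induces a connected subgraph, and every pair is joined by at least one edge of G. Contracting each set to a single vertex therefore yields K_{4} as a minor, and since treewidth is minor-monotone, tw(G) ≥ tw(K_{4}) = 3. Therefore the treewidth is 3.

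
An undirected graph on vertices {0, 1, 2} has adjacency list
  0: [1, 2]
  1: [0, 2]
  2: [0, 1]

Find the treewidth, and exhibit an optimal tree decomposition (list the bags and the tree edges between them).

Treewidth 2.
Bags: B1 = {0, 1, 2}
Tree: (single bag)

With just one bag of size 3, the width is 3 − 1 = 2, so tw(G) ≤ 2. For the lower bound, the 3 vertices {0, 1, 2} are pairwise adjacent, and any tree decomposition puts a clique entirely inside one bag — forcing width ≥ 2. Therefore the treewidth is 2.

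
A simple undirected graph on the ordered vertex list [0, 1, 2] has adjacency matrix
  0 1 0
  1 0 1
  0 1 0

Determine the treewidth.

1

A width-1 tree decomposition is:
Bags: B1 = {0, 1}  B2 = {1, 2}
Tree: B1–B2
The largest bag has 2 vertices, giving width 1; this decomposition certifies tw(G) ≤ 1. G has an edge, so its treewidth is at least 1. The upper and lower bounds meet at 1, so that is the treewidth.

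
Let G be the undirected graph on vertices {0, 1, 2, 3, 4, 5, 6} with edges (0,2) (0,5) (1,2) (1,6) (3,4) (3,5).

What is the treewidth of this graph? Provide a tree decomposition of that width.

Treewidth 1.
One optimal decomposition is:
Bags: B1 = {1, 6}  B2 = {1, 2}  B3 = {0, 2}  B4 = {0, 5}  B5 = {3, 5}  B6 = {3, 4}
Tree: B1–B2, B2–B3, B3–B4, B4–B5, B5–B6

Every bag has size at most 2, so the width is 2 − 1 = 1 and tw(G) ≤ 1. Since G has at least one edge (e.g. 6–1), it is not an edgeless graph, so tw(G) ≥ 1. Combining the bounds, tw(G) = 1.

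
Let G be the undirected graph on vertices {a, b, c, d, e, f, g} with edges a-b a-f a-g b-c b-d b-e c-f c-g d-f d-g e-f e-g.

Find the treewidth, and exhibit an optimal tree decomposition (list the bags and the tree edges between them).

Each bag holds 4 vertices, so the decomposition has width 3, which upper-bounds the treewidth. For the lower bound: the 4 vertex sets {a,g}, {b,c}, {f}, {d} are disjoint, each induces a connected subgraph, and every pair is joined by at least one edge of G. Contracting each set to a single vertex therefore yields K_{4} as a minor, and since treewidth is minor-monotone, tw(G) ≥ tw(K_{4}) = 3. Hence tw(G) = 3 exactly.

Treewidth 3.
Bags: B1 = {a, b, f, g}  B2 = {b, c, f, g}  B3 = {b, d, f, g}  B4 = {b, e, f, g}
Tree: B1–B2, B2–B3, B3–B4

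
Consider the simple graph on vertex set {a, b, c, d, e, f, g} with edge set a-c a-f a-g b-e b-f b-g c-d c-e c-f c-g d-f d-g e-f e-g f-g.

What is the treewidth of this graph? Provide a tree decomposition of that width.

Treewidth 3.
One optimal decomposition is:
Bags: B1 = {c, e, f, g}  B2 = {a, c, f, g}  B3 = {b, e, f, g}  B4 = {c, d, f, g}
Tree: B1–B2, B1–B3, B2–B4

The largest bag has 4 vertices, giving width 3; this decomposition certifies tw(G) ≤ 3. Conversely, {c, d, f, g} is a clique of size 4, and the vertices of any clique must share a bag in every tree decomposition; so some bag has ≥ 4 vertices and tw(G) ≥ 3. Therefore the treewidth is 3.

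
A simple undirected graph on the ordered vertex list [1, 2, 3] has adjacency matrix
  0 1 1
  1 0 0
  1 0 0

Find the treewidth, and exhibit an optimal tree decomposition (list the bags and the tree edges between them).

Every bag has size at most 2, so the width is 2 − 1 = 1 and tw(G) ≤ 1. Since G has at least one edge (e.g. 1–2), it is not an edgeless graph, so tw(G) ≥ 1. Combining the bounds, tw(G) = 1.

Treewidth 1.
Bags: B1 = {1, 2}  B2 = {1, 3}
Tree: B1–B2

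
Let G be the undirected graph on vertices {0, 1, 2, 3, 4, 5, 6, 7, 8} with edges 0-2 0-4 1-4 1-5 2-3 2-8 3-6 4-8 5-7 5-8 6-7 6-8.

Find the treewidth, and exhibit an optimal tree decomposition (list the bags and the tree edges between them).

Each bag holds 4 vertices, so the decomposition has width 3, which upper-bounds the treewidth. For the lower bound: the 4 vertex sets {1,5,7}, {4}, {8}, {0,2,3,6} are disjoint, each induces a connected subgraph, and every pair is joined by at least one edge of G. Contracting each set to a single vertex therefore yields K_{4} as a minor, and since treewidth is minor-monotone, tw(G) ≥ tw(K_{4}) = 3. Therefore the treewidth is 3.

Treewidth 3.
One optimal decomposition is:
Bags: B1 = {1, 4, 5, 7}  B2 = {4, 5, 7, 8}  B3 = {4, 6, 7, 8}  B4 = {0, 4, 6, 8}  B5 = {0, 2, 6, 8}  B6 = {0, 2, 3, 6}
Tree: B1–B2, B2–B3, B3–B4, B4–B5, B5–B6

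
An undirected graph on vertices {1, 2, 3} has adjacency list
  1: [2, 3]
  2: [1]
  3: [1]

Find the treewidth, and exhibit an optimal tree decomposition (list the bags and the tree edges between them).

Each bag holds 2 vertices, so the decomposition has width 1, which upper-bounds the treewidth. Since G has at least one edge (e.g. 2–1), it is not an edgeless graph, so tw(G) ≥ 1. The upper and lower bounds meet at 1, so that is the treewidth.

Treewidth 1.
One such decomposition:
Bags: B1 = {1, 2}  B2 = {1, 3}
Tree: B1–B2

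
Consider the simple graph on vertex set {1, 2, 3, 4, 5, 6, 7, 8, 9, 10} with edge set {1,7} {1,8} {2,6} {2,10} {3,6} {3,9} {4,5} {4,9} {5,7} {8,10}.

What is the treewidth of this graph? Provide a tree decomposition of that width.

Every bag has size at most 3, so the width is 3 − 1 = 2 and tw(G) ≤ 2. The edges 2–10–8–1–7–5–4–9–3–6–2 form a cycle, so G is not a tree and its treewidth is at least 2. Combining the bounds, tw(G) = 2.

Treewidth 2.
One optimal decomposition is:
Bags: B1 = {2, 8, 10}  B2 = {1, 2, 8}  B3 = {1, 2, 7}  B4 = {2, 5, 7}  B5 = {2, 4, 5}  B6 = {2, 4, 9}  B7 = {2, 3, 9}  B8 = {2, 3, 6}
Tree: B1–B2, B2–B3, B3–B4, B4–B5, B5–B6, B6–B7, B7–B8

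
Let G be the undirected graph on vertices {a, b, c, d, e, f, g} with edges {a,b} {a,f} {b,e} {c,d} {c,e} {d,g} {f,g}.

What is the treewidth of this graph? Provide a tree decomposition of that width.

Every bag has size at most 3, so the width is 3 − 1 = 2 and tw(G) ≤ 2. The edges a–f–g–d–c–e–b–a form a cycle, so G is not a tree and its treewidth is at least 2. Therefore the treewidth is 2.

Treewidth 2.
One such decomposition:
Bags: B1 = {a, f, g}  B2 = {a, d, g}  B3 = {a, c, d}  B4 = {a, c, e}  B5 = {a, b, e}
Tree: B1–B2, B2–B3, B3–B4, B4–B5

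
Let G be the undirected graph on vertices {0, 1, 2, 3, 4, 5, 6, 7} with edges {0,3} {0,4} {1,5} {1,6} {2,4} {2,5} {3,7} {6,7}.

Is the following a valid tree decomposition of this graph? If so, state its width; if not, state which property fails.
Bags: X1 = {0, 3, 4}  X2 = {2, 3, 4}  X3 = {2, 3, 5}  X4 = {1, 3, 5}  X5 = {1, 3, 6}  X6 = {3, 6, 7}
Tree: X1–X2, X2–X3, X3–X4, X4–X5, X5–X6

Yes; width 2.

Vertex coverage: the bags together contain {0, 1, 2, 3, 4, 5, 6, 7}, the full vertex set. Edge coverage: each edge of G has both endpoints in at least one bag. Running intersection: for every vertex, the bags containing it form a connected subtree. All three properties hold, so this is a valid tree decomposition of width max|bag| − 1 = 2, and hence tw(G) ≤ 2.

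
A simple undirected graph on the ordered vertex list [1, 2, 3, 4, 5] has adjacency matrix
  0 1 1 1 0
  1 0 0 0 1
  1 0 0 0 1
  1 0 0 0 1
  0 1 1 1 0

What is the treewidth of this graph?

A width-2 tree decomposition is:
Bags: B1 = {1, 3, 5}  B2 = {1, 2, 5}  B3 = {1, 4, 5}
Tree: B1–B2, B2–B3
Each bag holds 3 vertices, so the decomposition has width 2, which upper-bounds the treewidth. Since 5–3–1–2–5 is a cycle in G, G is not acyclic. Forests are exactly the graphs of treewidth ≤ 1, so tw(G) ≥ 2. Therefore the treewidth is 2.

2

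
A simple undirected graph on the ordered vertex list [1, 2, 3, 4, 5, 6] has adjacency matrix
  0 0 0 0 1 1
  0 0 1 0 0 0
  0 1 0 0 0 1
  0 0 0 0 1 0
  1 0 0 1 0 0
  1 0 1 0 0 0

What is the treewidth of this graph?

A width-1 tree decomposition is:
Bags: B1 = {4, 5}  B2 = {1, 5}  B3 = {1, 6}  B4 = {3, 6}  B5 = {2, 3}
Tree: B1–B2, B2–B3, B3–B4, B4–B5
Every bag has size at most 2, so the width is 2 − 1 = 1 and tw(G) ≤ 1. G has an edge, so its treewidth is at least 1. The upper and lower bounds meet at 1, so that is the treewidth.

1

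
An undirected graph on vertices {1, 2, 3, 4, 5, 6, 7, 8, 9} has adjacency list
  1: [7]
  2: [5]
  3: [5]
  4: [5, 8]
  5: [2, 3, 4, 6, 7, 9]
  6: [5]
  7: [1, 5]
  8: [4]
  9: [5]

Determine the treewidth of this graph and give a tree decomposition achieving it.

Each bag holds 2 vertices, so the decomposition has width 1, which upper-bounds the treewidth. Since G has at least one edge (e.g. 5–7), it is not an edgeless graph, so tw(G) ≥ 1. The upper and lower bounds meet at 1, so that is the treewidth.

Treewidth 1.
One such decomposition:
Bags: B1 = {5, 7}  B2 = {5, 6}  B3 = {4, 5}  B4 = {1, 7}  B5 = {4, 8}  B6 = {3, 5}  B7 = {5, 9}  B8 = {2, 5}
Tree: B1–B2, B1–B3, B1–B4, B3–B5, B2–B6, B3–B7, B1–B8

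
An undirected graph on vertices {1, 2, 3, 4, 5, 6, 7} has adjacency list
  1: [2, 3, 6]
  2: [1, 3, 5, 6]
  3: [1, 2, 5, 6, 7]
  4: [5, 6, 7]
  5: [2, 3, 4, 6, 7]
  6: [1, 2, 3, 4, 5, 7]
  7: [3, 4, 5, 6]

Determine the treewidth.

A width-3 tree decomposition is:
Bags: B1 = {3, 5, 6, 7}  B2 = {2, 3, 5, 6}  B3 = {1, 2, 3, 6}  B4 = {4, 5, 6, 7}
Tree: B1–B2, B2–B3, B1–B4
The largest bag has 4 vertices, giving width 3; this decomposition certifies tw(G) ≤ 3. For the lower bound, the 4 vertices {1, 2, 3, 6} are pairwise adjacent, and any tree decomposition puts a clique entirely inside one bag — forcing width ≥ 3. Combining the bounds, tw(G) = 3.

3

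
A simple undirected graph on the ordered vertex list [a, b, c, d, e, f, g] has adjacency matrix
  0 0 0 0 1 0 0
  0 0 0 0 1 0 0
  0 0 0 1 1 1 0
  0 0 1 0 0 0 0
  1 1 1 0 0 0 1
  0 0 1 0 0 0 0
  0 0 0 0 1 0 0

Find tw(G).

1

A width-1 tree decomposition is:
Bags: B1 = {c, e}  B2 = {c, f}  B3 = {e, g}  B4 = {b, e}  B5 = {a, e}  B6 = {c, d}
Tree: B1–B2, B1–B3, B3–B4, B4–B5, B1–B6
The largest bag has 2 vertices, giving width 1; this decomposition certifies tw(G) ≤ 1. G has an edge, so its treewidth is at least 1. Combining the bounds, tw(G) = 1.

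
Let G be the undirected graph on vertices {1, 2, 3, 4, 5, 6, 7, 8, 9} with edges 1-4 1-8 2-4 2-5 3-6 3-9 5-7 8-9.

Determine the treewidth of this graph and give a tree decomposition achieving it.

Treewidth 1.
Bags: B1 = {5, 7}  B2 = {2, 5}  B3 = {2, 4}  B4 = {1, 4}  B5 = {1, 8}  B6 = {8, 9}  B7 = {3, 9}  B8 = {3, 6}
Tree: B1–B2, B2–B3, B3–B4, B4–B5, B5–B6, B6–B7, B7–B8

Each bag holds 2 vertices, so the decomposition has width 1, which upper-bounds the treewidth. Since G has at least one edge (e.g. 7–5), it is not an edgeless graph, so tw(G) ≥ 1. The upper and lower bounds meet at 1, so that is the treewidth.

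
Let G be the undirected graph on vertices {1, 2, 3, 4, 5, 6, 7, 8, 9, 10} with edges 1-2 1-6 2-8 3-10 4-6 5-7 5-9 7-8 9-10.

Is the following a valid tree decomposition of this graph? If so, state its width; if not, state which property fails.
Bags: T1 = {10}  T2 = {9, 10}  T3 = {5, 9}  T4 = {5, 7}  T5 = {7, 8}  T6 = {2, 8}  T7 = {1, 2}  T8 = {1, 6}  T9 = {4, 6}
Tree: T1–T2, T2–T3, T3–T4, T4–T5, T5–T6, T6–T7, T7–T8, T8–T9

No — vertex 3 appears in no bag.

A tree decomposition must satisfy three properties: every vertex lies in some bag; for every edge, both endpoints lie together in some bag; and for every vertex, the bags containing it form a connected subtree. Here vertex 3 appears in no bag, so the decomposition is invalid.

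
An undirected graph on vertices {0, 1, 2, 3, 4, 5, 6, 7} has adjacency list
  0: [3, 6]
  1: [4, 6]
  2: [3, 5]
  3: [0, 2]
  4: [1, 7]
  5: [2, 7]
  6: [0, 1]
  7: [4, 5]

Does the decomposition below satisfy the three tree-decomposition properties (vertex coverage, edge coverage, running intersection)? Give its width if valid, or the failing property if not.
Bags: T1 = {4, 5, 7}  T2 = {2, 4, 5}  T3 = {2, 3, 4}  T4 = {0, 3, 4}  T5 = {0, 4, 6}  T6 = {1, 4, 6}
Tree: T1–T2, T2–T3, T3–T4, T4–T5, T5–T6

Yes; width 2.

Every vertex of G appears in some bag (union = {0, 1, 2, 3, 4, 5, 6, 7}); every edge is covered by a bag; and for each vertex v the set of bags containing v is connected in the bag tree. The decomposition is therefore valid. The largest bag has 3 vertices, so the width is 2.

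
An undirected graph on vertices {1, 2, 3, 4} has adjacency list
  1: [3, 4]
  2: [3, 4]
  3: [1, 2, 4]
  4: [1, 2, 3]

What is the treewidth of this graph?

A width-2 tree decomposition is:
Bags: B1 = {1, 3, 4}  B2 = {2, 3, 4}
Tree: B1–B2
Every bag has size at most 3, so the width is 3 − 1 = 2 and tw(G) ≤ 2. Conversely, {1, 3, 4} is a clique of size 3, and the vertices of any clique must share a bag in every tree decomposition; so some bag has ≥ 3 vertices and tw(G) ≥ 2. Combining the bounds, tw(G) = 2.

2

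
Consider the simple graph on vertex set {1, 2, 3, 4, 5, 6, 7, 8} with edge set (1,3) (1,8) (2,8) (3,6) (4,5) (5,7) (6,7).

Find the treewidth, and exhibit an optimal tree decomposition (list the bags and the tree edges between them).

Treewidth 1.
Bags: B1 = {2, 8}  B2 = {1, 8}  B3 = {1, 3}  B4 = {3, 6}  B5 = {6, 7}  B6 = {5, 7}  B7 = {4, 5}
Tree: B1–B2, B2–B3, B3–B4, B4–B5, B5–B6, B6–B7

The largest bag has 2 vertices, giving width 1; this decomposition certifies tw(G) ≤ 1. Any graph with an edge has treewidth ≥ 1, and G has the edge 2–8. Therefore the treewidth is 1.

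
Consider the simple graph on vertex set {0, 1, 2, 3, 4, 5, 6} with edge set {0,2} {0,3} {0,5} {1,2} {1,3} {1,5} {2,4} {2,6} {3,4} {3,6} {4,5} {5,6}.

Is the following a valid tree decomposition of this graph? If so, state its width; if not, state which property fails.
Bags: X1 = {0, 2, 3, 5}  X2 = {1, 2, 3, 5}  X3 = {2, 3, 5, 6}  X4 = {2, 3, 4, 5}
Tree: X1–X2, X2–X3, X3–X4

Yes; width 3.

Vertex coverage: the bags together contain {0, 1, 2, 3, 4, 5, 6}, the full vertex set. Edge coverage: each edge of G has both endpoints in at least one bag. Running intersection: for every vertex, the bags containing it form a connected subtree. All three properties hold, so this is a valid tree decomposition of width max|bag| − 1 = 3, and hence tw(G) ≤ 3.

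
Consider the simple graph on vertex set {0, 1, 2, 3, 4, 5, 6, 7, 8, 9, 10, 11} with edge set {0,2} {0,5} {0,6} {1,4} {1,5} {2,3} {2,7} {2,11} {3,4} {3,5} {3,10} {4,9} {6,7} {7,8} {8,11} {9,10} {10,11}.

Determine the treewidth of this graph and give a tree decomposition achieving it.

Treewidth 3.
One such decomposition:
Bags: B1 = {6, 7, 8, 11}  B2 = {2, 6, 7, 11}  B3 = {0, 2, 6, 11}  B4 = {0, 2, 10, 11}  B5 = {0, 2, 3, 10}  B6 = {0, 3, 5, 10}  B7 = {3, 5, 9, 10}  B8 = {3, 4, 5, 9}  B9 = {1, 4, 5, 9}
Tree: B1–B2, B2–B3, B3–B4, B4–B5, B5–B6, B6–B7, B7–B8, B8–B9

Each bag holds 4 vertices, so the decomposition has width 3, which upper-bounds the treewidth. For the lower bound: the 4 vertex sets {6,7,8}, {11}, {2}, {0,3,5,10} are disjoint, each induces a connected subgraph, and every pair is joined by at least one edge of G. Contracting each set to a single vertex therefore yields K_{4} as a minor, and since treewidth is minor-monotone, tw(G) ≥ tw(K_{4}) = 3. Hence tw(G) = 3 exactly.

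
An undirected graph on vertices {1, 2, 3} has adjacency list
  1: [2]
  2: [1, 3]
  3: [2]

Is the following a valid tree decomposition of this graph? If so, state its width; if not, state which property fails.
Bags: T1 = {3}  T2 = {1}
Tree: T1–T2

No — vertex 2 appears in no bag.

A tree decomposition must satisfy three properties: every vertex lies in some bag; for every edge, both endpoints lie together in some bag; and for every vertex, the bags containing it form a connected subtree. Here vertex 2 appears in no bag, so the decomposition is invalid.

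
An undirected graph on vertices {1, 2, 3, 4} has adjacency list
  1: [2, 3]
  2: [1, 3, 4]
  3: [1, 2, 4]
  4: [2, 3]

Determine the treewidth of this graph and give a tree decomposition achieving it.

Each bag holds 3 vertices, so the decomposition has width 2, which upper-bounds the treewidth. On the other hand G contains the 3-clique {1, 2, 3}. A clique must lie in a single bag of any decomposition, so no decomposition can have width below 2. Therefore the treewidth is 2.

Treewidth 2.
One optimal decomposition is:
Bags: B1 = {2, 3, 4}  B2 = {1, 2, 3}
Tree: B1–B2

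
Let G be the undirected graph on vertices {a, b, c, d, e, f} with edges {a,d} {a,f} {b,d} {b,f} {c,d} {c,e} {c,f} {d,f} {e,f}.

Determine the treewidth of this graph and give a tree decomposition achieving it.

Treewidth 2.
One optimal decomposition is:
Bags: B1 = {c, e, f}  B2 = {c, d, f}  B3 = {a, d, f}  B4 = {b, d, f}
Tree: B1–B2, B2–B3, B3–B4

The largest bag has 3 vertices, giving width 2; this decomposition certifies tw(G) ≤ 2. On the other hand G contains the 3-clique {c, d, f}. A clique must lie in a single bag of any decomposition, so no decomposition can have width below 2. Combining the bounds, tw(G) = 2.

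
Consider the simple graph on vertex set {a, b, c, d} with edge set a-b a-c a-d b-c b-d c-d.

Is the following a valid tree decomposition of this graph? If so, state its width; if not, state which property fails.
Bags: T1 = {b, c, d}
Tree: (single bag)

A tree decomposition must satisfy three properties: every vertex lies in some bag; for every edge, both endpoints lie together in some bag; and for every vertex, the bags containing it form a connected subtree. Here vertex a appears in no bag, so the decomposition is invalid.

No — vertex a appears in no bag.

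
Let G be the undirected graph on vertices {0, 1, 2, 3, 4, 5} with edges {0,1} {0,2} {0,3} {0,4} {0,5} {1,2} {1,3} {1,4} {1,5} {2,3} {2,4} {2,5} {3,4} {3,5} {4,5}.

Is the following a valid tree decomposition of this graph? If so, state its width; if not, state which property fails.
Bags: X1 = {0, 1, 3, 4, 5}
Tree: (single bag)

No — vertex 2 appears in no bag.

A tree decomposition must satisfy three properties: every vertex lies in some bag; for every edge, both endpoints lie together in some bag; and for every vertex, the bags containing it form a connected subtree. Here vertex 2 appears in no bag, so the decomposition is invalid.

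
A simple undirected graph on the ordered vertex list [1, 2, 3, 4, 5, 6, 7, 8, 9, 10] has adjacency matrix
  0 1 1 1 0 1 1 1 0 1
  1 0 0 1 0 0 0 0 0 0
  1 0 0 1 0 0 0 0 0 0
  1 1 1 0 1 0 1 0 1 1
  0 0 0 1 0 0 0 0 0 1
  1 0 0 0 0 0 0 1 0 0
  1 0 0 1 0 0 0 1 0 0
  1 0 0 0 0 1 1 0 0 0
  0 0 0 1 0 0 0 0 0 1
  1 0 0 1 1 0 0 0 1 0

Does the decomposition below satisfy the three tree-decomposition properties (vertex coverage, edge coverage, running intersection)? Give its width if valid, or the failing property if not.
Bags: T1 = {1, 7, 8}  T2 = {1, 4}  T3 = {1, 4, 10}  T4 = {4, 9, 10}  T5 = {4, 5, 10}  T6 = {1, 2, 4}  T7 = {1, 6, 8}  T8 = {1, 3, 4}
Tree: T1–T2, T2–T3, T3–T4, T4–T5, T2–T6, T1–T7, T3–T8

No — edge (7,4) lies in no bag.

A tree decomposition must satisfy three properties: every vertex lies in some bag; for every edge, both endpoints lie together in some bag; and for every vertex, the bags containing it form a connected subtree. Here edge (7,4) lies in no bag, so the decomposition is invalid.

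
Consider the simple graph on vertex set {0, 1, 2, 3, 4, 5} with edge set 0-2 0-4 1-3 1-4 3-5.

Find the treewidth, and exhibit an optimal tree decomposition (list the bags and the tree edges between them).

Every bag has size at most 2, so the width is 2 − 1 = 1 and tw(G) ≤ 1. Since G has at least one edge (e.g. 2–0), it is not an edgeless graph, so tw(G) ≥ 1. Combining the bounds, tw(G) = 1.

Treewidth 1.
One optimal decomposition is:
Bags: B1 = {0, 2}  B2 = {0, 4}  B3 = {1, 4}  B4 = {1, 3}  B5 = {3, 5}
Tree: B1–B2, B2–B3, B3–B4, B4–B5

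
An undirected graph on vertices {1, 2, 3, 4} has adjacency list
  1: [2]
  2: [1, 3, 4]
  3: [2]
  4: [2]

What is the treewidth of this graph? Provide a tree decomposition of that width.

Treewidth 1.
One such decomposition:
Bags: B1 = {1, 2}  B2 = {2, 3}  B3 = {2, 4}
Tree: B1–B2, B2–B3

The largest bag has 2 vertices, giving width 1; this decomposition certifies tw(G) ≤ 1. G has an edge, so its treewidth is at least 1. Therefore the treewidth is 1.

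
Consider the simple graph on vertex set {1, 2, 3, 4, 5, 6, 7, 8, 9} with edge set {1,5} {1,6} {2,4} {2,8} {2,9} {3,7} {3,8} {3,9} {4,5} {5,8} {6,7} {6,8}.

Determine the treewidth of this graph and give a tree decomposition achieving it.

The largest bag has 4 vertices, giving width 3; this decomposition certifies tw(G) ≤ 3. For the lower bound: the 4 vertex sets {1,6,7}, {5}, {8}, {2,3,4,9} are disjoint, each induces a connected subgraph, and every pair is joined by at least one edge of G. Contracting each set to a single vertex therefore yields K_{4} as a minor, and since treewidth is minor-monotone, tw(G) ≥ tw(K_{4}) = 3. Combining the bounds, tw(G) = 3.

Treewidth 3.
One such decomposition:
Bags: B1 = {1, 5, 6, 7}  B2 = {5, 6, 7, 8}  B3 = {3, 5, 7, 8}  B4 = {3, 4, 5, 8}  B5 = {2, 3, 4, 8}  B6 = {2, 3, 4, 9}
Tree: B1–B2, B2–B3, B3–B4, B4–B5, B5–B6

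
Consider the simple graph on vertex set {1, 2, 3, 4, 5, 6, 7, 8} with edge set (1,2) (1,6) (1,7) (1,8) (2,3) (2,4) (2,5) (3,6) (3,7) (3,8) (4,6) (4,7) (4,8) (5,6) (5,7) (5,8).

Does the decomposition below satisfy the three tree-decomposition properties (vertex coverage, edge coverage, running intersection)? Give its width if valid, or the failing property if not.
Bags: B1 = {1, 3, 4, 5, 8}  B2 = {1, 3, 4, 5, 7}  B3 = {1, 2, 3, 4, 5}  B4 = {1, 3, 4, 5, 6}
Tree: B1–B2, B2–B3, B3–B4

Yes; width 4.

Vertex coverage: the bags together contain {1, 2, 3, 4, 5, 6, 7, 8}, the full vertex set. Edge coverage: each edge of G has both endpoints in at least one bag. Running intersection: for every vertex, the bags containing it form a connected subtree. All three properties hold, so this is a valid tree decomposition of width max|bag| − 1 = 4, and hence tw(G) ≤ 4.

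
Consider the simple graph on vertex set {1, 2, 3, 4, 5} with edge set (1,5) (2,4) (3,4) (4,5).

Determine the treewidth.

A width-1 tree decomposition is:
Bags: B1 = {4, 5}  B2 = {1, 5}  B3 = {2, 4}  B4 = {3, 4}
Tree: B1–B2, B1–B3, B3–B4
Every bag has size at most 2, so the width is 2 − 1 = 1 and tw(G) ≤ 1. Since G has at least one edge (e.g. 5–4), it is not an edgeless graph, so tw(G) ≥ 1. Combining the bounds, tw(G) = 1.

1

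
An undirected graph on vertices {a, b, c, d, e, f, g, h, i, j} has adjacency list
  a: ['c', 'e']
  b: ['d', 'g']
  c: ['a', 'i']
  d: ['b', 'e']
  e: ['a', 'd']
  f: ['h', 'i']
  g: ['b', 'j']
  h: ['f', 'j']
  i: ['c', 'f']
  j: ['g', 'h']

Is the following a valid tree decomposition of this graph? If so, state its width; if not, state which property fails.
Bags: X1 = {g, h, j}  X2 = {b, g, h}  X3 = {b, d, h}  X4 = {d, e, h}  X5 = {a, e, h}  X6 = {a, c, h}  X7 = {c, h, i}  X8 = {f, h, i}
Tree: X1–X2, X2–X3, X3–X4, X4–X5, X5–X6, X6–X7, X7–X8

Every vertex of G appears in some bag (union = {a, b, c, d, e, f, g, h, i, j}); every edge is covered by a bag; and for each vertex v the set of bags containing v is connected in the bag tree. The decomposition is therefore valid. The largest bag has 3 vertices, so the width is 2.

Yes; width 2.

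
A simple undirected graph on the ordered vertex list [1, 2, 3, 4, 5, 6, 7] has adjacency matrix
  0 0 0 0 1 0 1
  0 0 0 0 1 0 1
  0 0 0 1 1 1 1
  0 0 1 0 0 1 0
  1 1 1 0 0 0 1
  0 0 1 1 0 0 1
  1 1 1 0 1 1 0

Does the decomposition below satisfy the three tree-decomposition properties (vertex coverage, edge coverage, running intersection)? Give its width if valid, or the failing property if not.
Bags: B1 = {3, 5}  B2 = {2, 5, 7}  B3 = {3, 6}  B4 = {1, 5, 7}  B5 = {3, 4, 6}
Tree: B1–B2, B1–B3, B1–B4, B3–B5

A tree decomposition must satisfy three properties: every vertex lies in some bag; for every edge, both endpoints lie together in some bag; and for every vertex, the bags containing it form a connected subtree. Here edge (7,3) lies in no bag, so the decomposition is invalid.

No — edge (7,3) lies in no bag.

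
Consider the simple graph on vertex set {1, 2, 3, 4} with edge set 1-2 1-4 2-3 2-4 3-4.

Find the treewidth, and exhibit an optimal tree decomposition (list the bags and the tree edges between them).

Each bag holds 3 vertices, so the decomposition has width 2, which upper-bounds the treewidth. Conversely, {1, 2, 4} is a clique of size 3, and the vertices of any clique must share a bag in every tree decomposition; so some bag has ≥ 3 vertices and tw(G) ≥ 2. Therefore the treewidth is 2.

Treewidth 2.
One such decomposition:
Bags: B1 = {1, 2, 4}  B2 = {2, 3, 4}
Tree: B1–B2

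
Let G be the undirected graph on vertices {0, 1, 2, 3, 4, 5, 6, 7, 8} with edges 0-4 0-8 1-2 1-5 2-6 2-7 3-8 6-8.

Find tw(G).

1

A width-1 tree decomposition is:
Bags: B1 = {6, 8}  B2 = {3, 8}  B3 = {2, 6}  B4 = {0, 8}  B5 = {1, 2}  B6 = {2, 7}  B7 = {1, 5}  B8 = {0, 4}
Tree: B1–B2, B1–B3, B1–B4, B3–B5, B5–B6, B5–B7, B4–B8
The largest bag has 2 vertices, giving width 1; this decomposition certifies tw(G) ≤ 1. Since G has at least one edge (e.g. 8–6), it is not an edgeless graph, so tw(G) ≥ 1. Hence tw(G) = 1 exactly.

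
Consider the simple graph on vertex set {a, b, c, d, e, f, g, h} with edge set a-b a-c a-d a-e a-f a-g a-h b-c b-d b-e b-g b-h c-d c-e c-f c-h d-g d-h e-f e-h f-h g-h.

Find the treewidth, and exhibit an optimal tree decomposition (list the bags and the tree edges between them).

Treewidth 4.
Bags: B1 = {a, b, c, e, h}  B2 = {a, b, c, d, h}  B3 = {a, c, e, f, h}  B4 = {a, b, d, g, h}
Tree: B1–B2, B1–B3, B2–B4

Every bag has size at most 5, so the width is 5 − 1 = 4 and tw(G) ≤ 4. Conversely, {a, c, e, f, h} is a clique of size 5, and the vertices of any clique must share a bag in every tree decomposition; so some bag has ≥ 5 vertices and tw(G) ≥ 4. Hence tw(G) = 4 exactly.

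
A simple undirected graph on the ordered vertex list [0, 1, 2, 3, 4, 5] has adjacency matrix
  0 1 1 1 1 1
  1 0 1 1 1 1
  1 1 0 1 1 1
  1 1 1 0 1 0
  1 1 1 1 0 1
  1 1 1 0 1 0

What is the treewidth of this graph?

A width-4 tree decomposition is:
Bags: B1 = {0, 1, 2, 3, 4}  B2 = {0, 1, 2, 4, 5}
Tree: B1–B2
Every bag has size at most 5, so the width is 5 − 1 = 4 and tw(G) ≤ 4. Conversely, {0, 1, 2, 3, 4} is a clique of size 5, and the vertices of any clique must share a bag in every tree decomposition; so some bag has ≥ 5 vertices and tw(G) ≥ 4. The upper and lower bounds meet at 4, so that is the treewidth.

4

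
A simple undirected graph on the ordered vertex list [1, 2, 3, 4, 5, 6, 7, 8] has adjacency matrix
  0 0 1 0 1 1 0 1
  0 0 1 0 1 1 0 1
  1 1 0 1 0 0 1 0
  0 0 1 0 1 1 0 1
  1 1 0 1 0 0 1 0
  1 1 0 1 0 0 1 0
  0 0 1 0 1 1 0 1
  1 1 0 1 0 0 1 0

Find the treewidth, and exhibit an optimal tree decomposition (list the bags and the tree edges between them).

Treewidth 4.
Bags: B1 = {2, 3, 5, 6, 8}  B2 = {3, 4, 5, 6, 8}  B3 = {1, 3, 5, 6, 8}  B4 = {3, 5, 6, 7, 8}
Tree: B1–B2, B2–B3, B3–B4

The largest bag has 5 vertices, giving width 4; this decomposition certifies tw(G) ≤ 4. For the lower bound: the 5 vertex sets {2,3}, {4,5}, {1,6}, {8}, {7} are disjoint, each induces a connected subgraph, and every pair is joined by at least one edge of G. Contracting each set to a single vertex therefore yields K_{5} as a minor, and since treewidth is minor-monotone, tw(G) ≥ tw(K_{5}) = 4. Combining the bounds, tw(G) = 4.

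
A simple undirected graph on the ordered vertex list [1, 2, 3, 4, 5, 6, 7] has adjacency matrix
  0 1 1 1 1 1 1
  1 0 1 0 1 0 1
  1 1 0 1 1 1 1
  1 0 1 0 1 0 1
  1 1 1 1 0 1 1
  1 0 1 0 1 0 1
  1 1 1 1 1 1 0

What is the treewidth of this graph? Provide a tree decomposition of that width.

Treewidth 4.
Bags: B1 = {1, 3, 4, 5, 7}  B2 = {1, 3, 5, 6, 7}  B3 = {1, 2, 3, 5, 7}
Tree: B1–B2, B1–B3

Every bag has size at most 5, so the width is 5 − 1 = 4 and tw(G) ≤ 4. On the other hand G contains the 5-clique {1, 2, 3, 5, 7}. A clique must lie in a single bag of any decomposition, so no decomposition can have width below 4. Combining the bounds, tw(G) = 4.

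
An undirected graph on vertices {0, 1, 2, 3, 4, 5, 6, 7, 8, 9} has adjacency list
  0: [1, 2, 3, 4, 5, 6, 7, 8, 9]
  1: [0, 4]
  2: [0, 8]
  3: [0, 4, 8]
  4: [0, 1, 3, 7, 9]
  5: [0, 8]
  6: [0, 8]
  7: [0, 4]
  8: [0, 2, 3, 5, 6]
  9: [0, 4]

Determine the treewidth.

2

A width-2 tree decomposition is:
Bags: B1 = {0, 3, 8}  B2 = {0, 2, 8}  B3 = {0, 3, 4}  B4 = {0, 6, 8}  B5 = {0, 4, 7}  B6 = {0, 1, 4}  B7 = {0, 4, 9}  B8 = {0, 5, 8}
Tree: B1–B2, B1–B3, B2–B4, B3–B5, B5–B6, B5–B7, B4–B8
Each bag holds 3 vertices, so the decomposition has width 2, which upper-bounds the treewidth. Conversely, {0, 2, 8} is a clique of size 3, and the vertices of any clique must share a bag in every tree decomposition; so some bag has ≥ 3 vertices and tw(G) ≥ 2. Hence tw(G) = 2 exactly.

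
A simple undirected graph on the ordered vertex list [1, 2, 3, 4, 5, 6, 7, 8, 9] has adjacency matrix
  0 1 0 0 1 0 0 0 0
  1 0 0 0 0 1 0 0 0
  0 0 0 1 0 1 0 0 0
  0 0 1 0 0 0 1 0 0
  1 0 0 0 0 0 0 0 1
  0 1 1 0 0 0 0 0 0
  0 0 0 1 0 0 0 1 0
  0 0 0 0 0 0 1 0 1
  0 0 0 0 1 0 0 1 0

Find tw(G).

A width-2 tree decomposition is:
Bags: B1 = {1, 5, 9}  B2 = {1, 8, 9}  B3 = {1, 7, 8}  B4 = {1, 4, 7}  B5 = {1, 3, 4}  B6 = {1, 3, 6}  B7 = {1, 2, 6}
Tree: B1–B2, B2–B3, B3–B4, B4–B5, B5–B6, B6–B7
The largest bag has 3 vertices, giving width 2; this decomposition certifies tw(G) ≤ 2. Since 1–5–9–8–7–4–3–6–2–1 is a cycle in G, G is not acyclic. Forests are exactly the graphs of treewidth ≤ 1, so tw(G) ≥ 2. Hence tw(G) = 2 exactly.

2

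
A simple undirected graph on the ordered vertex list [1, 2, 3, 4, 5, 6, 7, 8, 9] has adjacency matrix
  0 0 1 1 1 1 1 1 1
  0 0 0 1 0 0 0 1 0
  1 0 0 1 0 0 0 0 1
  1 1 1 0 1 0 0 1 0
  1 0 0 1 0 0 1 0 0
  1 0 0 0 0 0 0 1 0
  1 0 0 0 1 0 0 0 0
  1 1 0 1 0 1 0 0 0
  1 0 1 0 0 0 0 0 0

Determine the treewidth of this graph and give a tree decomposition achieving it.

Treewidth 2.
One such decomposition:
Bags: B1 = {1, 4, 5}  B2 = {1, 4, 8}  B3 = {1, 5, 7}  B4 = {1, 6, 8}  B5 = {1, 3, 4}  B6 = {1, 3, 9}  B7 = {2, 4, 8}
Tree: B1–B2, B1–B3, B2–B4, B1–B5, B5–B6, B2–B7

Each bag holds 3 vertices, so the decomposition has width 2, which upper-bounds the treewidth. For the lower bound, the 3 vertices {1, 3, 9} are pairwise adjacent, and any tree decomposition puts a clique entirely inside one bag — forcing width ≥ 2. Therefore the treewidth is 2.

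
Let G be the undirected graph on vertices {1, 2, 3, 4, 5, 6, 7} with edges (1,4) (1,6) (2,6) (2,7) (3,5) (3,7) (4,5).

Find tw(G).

2

A width-2 tree decomposition is:
Bags: B1 = {2, 3, 7}  B2 = {2, 3, 5}  B3 = {2, 4, 5}  B4 = {1, 2, 4}  B5 = {1, 2, 6}
Tree: B1–B2, B2–B3, B3–B4, B4–B5
Every bag has size at most 3, so the width is 3 − 1 = 2 and tw(G) ≤ 2. For the lower bound, G contains the cycle 2–7–3–5–4–1–6–2, so G is not a forest; only forests have treewidth ≤ 1, hence tw(G) ≥ 2. Therefore the treewidth is 2.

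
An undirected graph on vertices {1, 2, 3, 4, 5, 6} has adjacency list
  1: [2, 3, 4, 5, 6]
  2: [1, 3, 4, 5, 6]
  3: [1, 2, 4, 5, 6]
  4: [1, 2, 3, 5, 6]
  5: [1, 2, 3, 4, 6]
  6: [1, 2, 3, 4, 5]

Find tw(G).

A width-5 tree decomposition is:
Bags: B1 = {1, 2, 3, 4, 5, 6}
Tree: (single bag)
With just one bag of size 6, the width is 6 − 1 = 5, so tw(G) ≤ 5. On the other hand G contains the 6-clique {1, 2, 3, 4, 5, 6}. A clique must lie in a single bag of any decomposition, so no decomposition can have width below 5. Therefore the treewidth is 5.

5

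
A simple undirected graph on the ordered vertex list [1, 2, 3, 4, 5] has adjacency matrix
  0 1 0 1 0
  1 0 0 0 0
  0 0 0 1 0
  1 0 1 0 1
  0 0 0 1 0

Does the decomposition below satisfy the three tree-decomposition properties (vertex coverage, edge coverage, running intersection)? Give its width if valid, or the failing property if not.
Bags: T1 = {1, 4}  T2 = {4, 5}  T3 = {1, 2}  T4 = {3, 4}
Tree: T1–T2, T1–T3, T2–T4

Yes; width 1.

Checking the three conditions: (i) the bags cover all of {1, 2, 3, 4, 5}; (ii) for each edge, some bag contains both endpoints; (iii) the bags containing any fixed vertex form a subtree. All hold, so the decomposition is valid with width 2 − 1 = 1.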